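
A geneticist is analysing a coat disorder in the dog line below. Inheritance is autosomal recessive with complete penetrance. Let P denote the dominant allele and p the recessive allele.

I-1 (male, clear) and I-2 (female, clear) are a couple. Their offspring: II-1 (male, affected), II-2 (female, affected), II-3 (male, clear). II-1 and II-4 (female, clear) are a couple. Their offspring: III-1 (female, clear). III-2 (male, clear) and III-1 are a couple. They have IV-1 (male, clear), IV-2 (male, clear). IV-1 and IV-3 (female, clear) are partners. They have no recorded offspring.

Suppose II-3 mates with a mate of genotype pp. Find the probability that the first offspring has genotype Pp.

2/3

I-1 is clear so carries P and passed p to II-1 (pp), so I-1 is Pp.
I-2 is clear so carries P and passed p to II-1 (pp), so I-2 is Pp.
II-3 is a clear offspring of I-1 (Pp) × I-2 (Pp), whose cross gives 1/4 PP : 1/2 Pp : 1/4 pp; conditioning on being clear, II-3 is PP with probability 1/3, Pp with probability 2/3.
Summing over parental genotype combinations, P(offspring has genotype Pp) = 1/3·1 + 2/3·1/2 = 2/3.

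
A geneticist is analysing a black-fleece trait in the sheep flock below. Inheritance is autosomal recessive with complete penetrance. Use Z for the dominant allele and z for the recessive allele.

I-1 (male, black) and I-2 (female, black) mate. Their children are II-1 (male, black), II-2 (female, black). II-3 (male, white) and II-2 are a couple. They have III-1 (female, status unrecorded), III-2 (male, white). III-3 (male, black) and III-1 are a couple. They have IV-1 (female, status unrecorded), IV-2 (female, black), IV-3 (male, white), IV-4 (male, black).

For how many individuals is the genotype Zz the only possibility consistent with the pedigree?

3

Obligate heterozygotes: III-1 passed Z to IV-3 (Zz, whose z came from III-3) and received z from II-2 (zz), so III-1 is Zz; III-2 is white so carries Z and received z from II-2 (zz), so III-2 is Zz; IV-3 is white so carries Z and received z from III-3 (zz), so IV-3 is Zz.
Every other individual is either homozygous by phenotype or has at least one consistent homozygous assignment, so the count is 3.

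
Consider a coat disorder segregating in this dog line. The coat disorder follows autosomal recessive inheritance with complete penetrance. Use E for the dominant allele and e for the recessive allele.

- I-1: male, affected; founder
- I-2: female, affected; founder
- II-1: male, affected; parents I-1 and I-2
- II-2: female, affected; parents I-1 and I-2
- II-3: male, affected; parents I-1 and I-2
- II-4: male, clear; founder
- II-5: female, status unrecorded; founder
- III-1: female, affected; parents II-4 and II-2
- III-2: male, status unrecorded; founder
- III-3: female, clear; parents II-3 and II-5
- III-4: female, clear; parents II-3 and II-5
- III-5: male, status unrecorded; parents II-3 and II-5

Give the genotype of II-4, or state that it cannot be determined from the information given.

Ee

From phenotype alone, II-4 is EE or Ee.
II-4 is clear so carries E and passed e to III-1 (ee), so II-4 is Ee.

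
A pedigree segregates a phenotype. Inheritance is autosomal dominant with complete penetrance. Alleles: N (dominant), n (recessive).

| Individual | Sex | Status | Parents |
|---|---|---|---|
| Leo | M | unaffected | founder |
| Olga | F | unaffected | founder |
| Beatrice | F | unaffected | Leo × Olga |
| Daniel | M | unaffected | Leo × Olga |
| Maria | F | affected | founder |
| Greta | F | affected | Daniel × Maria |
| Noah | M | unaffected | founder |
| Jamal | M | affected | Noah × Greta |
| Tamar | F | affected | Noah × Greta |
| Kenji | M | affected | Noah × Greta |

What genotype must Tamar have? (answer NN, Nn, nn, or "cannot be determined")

From phenotype alone, Tamar is NN or Nn.
Tamar is affected so carries N and received n from Noah (nn), so Tamar is Nn.

Nn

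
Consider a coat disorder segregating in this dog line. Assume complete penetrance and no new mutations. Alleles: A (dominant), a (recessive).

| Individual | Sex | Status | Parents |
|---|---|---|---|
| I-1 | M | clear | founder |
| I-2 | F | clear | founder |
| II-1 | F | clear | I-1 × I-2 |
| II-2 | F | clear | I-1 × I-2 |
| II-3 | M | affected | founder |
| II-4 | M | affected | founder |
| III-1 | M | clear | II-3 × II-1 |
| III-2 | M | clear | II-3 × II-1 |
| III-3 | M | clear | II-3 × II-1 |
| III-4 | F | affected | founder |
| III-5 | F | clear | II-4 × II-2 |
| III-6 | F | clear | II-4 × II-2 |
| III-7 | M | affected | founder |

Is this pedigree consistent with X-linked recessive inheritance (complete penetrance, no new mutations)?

Yes

A consistent assignment under X-linked recessive exists: I-1 X^A Y, I-2 X^A X^A, II-1 X^A X^A, II-2 X^A X^A, II-3 X^a Y, II-4 X^a Y, III-1 X^A Y, III-2 X^A Y, III-3 X^A Y, III-4 X^a X^a, III-5 X^A X^a, III-6 X^A X^a, III-7 X^a Y.
In this assignment every recorded phenotype matches its genotype and every non-founder's genotype is obtainable from its parents' genotypes, so the pedigree is consistent.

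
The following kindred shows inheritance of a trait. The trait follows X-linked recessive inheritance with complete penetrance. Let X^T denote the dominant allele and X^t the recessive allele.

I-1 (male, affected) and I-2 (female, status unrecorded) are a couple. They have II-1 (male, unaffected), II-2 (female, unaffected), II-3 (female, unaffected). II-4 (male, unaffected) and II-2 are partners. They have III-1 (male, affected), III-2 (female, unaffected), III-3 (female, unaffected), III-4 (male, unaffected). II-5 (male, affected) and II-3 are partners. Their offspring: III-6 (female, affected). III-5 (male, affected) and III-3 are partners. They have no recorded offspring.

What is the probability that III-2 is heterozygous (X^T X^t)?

II-4 is unaffected, so II-4 is X^T Y.
II-2 is unaffected so carries T and received t from I-1 (X^t Y), so II-2 is X^T X^t.
Their cross gives offspring ratios 1/2 X^T X^T : 1/2 X^T X^t. Conditioning on III-2 being unaffected, P(X^T X^t) = 1/2 / 1 = 1/2.

1/2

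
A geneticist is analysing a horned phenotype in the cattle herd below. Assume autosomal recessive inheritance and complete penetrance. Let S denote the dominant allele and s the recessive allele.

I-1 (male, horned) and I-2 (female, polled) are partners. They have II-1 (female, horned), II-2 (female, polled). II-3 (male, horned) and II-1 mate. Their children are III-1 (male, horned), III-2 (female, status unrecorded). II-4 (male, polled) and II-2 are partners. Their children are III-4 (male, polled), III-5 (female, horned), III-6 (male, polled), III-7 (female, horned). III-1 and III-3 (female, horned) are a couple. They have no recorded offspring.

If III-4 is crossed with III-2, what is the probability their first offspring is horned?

II-4 is polled so carries S and passed s to III-5 (ss), so II-4 is Ss.
II-2 is polled so carries S and received s from I-1 (ss), so II-2 is Ss.
III-4 is a polled offspring of II-4 (Ss) × II-2 (Ss), whose cross gives 1/4 SS : 1/2 Ss : 1/4 ss; conditioning on being polled, III-4 is SS with probability 1/3, Ss with probability 2/3.
III-2 received s from II-3 (ss) and received s from II-1 (ss), so III-2 is ss.
Summing over parental genotype combinations, P(offspring is horned) = 2/3·1/2 = 1/3.

1/3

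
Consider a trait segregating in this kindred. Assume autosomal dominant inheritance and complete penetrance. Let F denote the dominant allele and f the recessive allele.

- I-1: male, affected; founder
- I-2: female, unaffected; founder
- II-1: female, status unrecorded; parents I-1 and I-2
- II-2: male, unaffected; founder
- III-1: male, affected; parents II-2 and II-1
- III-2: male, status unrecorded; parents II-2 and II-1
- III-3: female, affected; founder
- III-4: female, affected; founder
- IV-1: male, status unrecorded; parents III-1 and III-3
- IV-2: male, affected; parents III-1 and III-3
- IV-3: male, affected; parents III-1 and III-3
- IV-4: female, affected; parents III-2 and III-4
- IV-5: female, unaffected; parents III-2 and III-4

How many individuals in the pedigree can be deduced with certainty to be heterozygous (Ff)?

3

Obligate heterozygotes: II-1 passed F to III-1 (Ff, whose f came from II-2) and received f from I-2 (ff), so II-1 is Ff; III-1 is affected so carries F and received f from II-2 (ff), so III-1 is Ff; III-4 is affected so carries F and passed f to IV-5 (ff), so III-4 is Ff.
Every other individual is either homozygous by phenotype or has at least one consistent homozygous assignment, so the count is 3.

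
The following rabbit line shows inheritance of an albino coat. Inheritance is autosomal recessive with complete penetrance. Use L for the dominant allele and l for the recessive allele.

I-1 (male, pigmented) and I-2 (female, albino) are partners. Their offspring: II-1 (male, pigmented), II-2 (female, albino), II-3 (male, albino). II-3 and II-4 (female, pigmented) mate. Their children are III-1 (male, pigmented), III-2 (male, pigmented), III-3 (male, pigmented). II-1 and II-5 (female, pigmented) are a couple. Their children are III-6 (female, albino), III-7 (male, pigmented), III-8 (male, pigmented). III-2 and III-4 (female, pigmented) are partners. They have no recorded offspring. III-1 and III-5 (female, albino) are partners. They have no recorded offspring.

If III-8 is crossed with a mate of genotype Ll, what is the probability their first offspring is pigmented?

5/6

II-1 is pigmented so carries L and received l from I-2 (ll), so II-1 is Ll.
II-5 is pigmented so carries L and passed l to III-6 (ll), so II-5 is Ll.
III-8 is a pigmented offspring of II-1 (Ll) × II-5 (Ll), whose cross gives 1/4 LL : 1/2 Ll : 1/4 ll; conditioning on being pigmented, III-8 is LL with probability 1/3, Ll with probability 2/3.
Summing over parental genotype combinations, P(offspring is pigmented) = 1/3·1 + 2/3·3/4 = 5/6.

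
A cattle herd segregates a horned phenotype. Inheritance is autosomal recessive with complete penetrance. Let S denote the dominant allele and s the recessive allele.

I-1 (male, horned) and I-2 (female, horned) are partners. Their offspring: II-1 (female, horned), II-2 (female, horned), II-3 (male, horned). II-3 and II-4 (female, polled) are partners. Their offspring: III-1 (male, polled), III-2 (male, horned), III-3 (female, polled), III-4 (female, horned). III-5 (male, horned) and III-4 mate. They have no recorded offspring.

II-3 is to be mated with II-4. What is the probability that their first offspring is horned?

II-3 is horned, so II-3 is ss.
II-4 is polled so carries S and passed s to III-2 (ss), so II-4 is Ss.
The cross gives 1/2 Ss : 1/2 ss, so P(offspring is horned) = 1/2.

1/2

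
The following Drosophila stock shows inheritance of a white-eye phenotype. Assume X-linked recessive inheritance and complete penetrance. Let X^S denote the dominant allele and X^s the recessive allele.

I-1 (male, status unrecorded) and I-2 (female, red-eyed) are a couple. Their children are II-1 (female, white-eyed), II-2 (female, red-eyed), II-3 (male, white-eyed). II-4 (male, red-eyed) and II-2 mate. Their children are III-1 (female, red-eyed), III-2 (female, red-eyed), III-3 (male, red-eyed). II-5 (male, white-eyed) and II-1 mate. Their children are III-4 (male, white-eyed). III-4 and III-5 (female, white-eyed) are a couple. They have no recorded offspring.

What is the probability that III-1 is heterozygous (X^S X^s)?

II-4 is red-eyed, so II-4 is X^S Y.
II-2 is red-eyed so carries S and received s from I-1 (X^s Y), so II-2 is X^S X^s.
Their cross gives offspring ratios 1/2 X^S X^S : 1/2 X^S X^s. Conditioning on III-1 being red-eyed, P(X^S X^s) = 1/2 / 1 = 1/2.

1/2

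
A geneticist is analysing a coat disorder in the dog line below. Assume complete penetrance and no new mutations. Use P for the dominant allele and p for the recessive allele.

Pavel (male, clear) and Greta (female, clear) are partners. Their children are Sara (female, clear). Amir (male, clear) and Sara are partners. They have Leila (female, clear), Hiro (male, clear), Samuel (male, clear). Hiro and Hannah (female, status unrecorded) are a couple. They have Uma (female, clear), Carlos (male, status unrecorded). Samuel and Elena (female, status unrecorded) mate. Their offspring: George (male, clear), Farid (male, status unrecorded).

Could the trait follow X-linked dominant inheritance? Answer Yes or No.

A consistent assignment under X-linked dominant exists: Pavel X^p Y, Greta X^p X^p, Sara X^p X^p, Amir X^p Y, Leila X^p X^p, Hiro X^p Y, Samuel X^p Y, Hannah X^P X^p, Elena X^P X^p, Uma X^p X^p, Carlos X^P Y, George X^p Y, Farid X^P Y.
In this assignment every recorded phenotype matches its genotype and every non-founder's genotype is obtainable from its parents' genotypes, so the pedigree is consistent.

Yes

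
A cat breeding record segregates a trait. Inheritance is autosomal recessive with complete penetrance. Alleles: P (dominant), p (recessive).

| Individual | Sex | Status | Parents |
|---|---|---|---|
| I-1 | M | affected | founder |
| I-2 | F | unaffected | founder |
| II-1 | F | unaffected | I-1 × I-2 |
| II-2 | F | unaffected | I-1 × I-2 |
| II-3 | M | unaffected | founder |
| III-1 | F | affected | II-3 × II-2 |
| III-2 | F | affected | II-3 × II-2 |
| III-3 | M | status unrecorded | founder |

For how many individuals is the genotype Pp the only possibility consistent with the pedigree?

3

Obligate heterozygotes: II-1 is unaffected so carries P and received p from I-1 (pp), so II-1 is Pp; II-2 is unaffected so carries P and received p from I-1 (pp), so II-2 is Pp; II-3 is unaffected so carries P and passed p to III-1 (pp), so II-3 is Pp.
Every other individual is either homozygous by phenotype or has at least one consistent homozygous assignment, so the count is 3.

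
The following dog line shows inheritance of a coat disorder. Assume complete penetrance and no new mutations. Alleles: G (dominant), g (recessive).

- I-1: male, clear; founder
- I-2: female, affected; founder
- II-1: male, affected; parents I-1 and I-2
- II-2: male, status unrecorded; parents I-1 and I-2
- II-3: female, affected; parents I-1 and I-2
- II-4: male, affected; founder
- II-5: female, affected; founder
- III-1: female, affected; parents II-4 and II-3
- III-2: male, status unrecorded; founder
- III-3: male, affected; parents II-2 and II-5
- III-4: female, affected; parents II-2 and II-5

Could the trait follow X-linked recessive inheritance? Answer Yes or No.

Under X-linked recessive, II-3 (affected, female) cannot arise from I-1 (clear) × I-2 (affected).

No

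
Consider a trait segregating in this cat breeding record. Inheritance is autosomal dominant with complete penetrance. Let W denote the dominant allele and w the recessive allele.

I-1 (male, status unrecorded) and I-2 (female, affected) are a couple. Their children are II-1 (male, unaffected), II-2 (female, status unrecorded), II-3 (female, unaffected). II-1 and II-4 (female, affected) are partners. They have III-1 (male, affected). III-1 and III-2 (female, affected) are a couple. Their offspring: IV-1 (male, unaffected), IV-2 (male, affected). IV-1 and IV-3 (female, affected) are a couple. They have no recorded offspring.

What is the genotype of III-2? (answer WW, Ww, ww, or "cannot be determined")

From phenotype alone, III-2 is WW or Ww.
III-2 is affected so carries W and passed w to IV-1 (ww), so III-2 is Ww.

Ww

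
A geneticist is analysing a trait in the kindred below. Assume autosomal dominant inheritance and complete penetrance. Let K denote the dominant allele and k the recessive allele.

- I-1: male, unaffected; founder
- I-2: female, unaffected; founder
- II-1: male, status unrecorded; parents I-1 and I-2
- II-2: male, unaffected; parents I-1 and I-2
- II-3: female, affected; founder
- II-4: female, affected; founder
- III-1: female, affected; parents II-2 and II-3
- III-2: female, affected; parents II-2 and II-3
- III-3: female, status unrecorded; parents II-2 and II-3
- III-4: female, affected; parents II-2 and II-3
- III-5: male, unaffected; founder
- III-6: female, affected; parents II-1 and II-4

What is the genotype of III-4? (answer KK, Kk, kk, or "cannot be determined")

From phenotype alone, III-4 is KK or Kk.
III-4 is affected so carries K and received k from II-2 (kk), so III-4 is Kk.

Kk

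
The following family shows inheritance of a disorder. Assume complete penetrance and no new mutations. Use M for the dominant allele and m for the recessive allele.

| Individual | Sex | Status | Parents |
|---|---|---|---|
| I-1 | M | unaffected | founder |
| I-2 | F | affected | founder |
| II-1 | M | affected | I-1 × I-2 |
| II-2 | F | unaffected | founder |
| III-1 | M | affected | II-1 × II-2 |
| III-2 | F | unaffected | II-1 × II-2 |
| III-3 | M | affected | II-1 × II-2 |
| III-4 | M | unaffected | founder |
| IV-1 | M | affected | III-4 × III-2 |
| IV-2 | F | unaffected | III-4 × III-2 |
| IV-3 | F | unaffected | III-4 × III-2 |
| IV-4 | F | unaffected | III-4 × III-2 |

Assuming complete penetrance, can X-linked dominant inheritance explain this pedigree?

No

Under X-linked dominant, III-1 (affected, male) cannot arise from II-1 (affected) × II-2 (unaffected).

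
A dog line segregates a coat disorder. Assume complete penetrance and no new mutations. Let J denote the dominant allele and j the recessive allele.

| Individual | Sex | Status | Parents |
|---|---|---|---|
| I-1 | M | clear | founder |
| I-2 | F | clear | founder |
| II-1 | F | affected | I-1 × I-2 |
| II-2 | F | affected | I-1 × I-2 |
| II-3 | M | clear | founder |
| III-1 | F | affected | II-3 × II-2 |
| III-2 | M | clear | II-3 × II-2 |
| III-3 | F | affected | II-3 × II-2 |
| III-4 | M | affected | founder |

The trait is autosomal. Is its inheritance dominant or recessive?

recessive

I-1 and I-2 are both clear yet have an affected child II-1. Under dominance, an affected child requires at least one affected parent, so the trait cannot be dominant.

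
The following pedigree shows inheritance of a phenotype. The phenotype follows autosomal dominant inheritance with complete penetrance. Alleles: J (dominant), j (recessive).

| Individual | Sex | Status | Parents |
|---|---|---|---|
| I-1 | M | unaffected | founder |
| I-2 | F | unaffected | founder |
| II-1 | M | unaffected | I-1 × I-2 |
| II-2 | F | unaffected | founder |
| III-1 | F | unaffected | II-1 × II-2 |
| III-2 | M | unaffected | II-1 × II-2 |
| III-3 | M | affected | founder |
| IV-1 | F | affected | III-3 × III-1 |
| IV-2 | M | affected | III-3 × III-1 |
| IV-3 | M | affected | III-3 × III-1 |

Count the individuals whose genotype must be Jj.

3

Obligate heterozygotes: IV-1 is affected so carries J and received j from III-1 (jj), so IV-1 is Jj; IV-2 is affected so carries J and received j from III-1 (jj), so IV-2 is Jj; IV-3 is affected so carries J and received j from III-1 (jj), so IV-3 is Jj.
Every other individual is either homozygous by phenotype or has at least one consistent homozygous assignment, so the count is 3.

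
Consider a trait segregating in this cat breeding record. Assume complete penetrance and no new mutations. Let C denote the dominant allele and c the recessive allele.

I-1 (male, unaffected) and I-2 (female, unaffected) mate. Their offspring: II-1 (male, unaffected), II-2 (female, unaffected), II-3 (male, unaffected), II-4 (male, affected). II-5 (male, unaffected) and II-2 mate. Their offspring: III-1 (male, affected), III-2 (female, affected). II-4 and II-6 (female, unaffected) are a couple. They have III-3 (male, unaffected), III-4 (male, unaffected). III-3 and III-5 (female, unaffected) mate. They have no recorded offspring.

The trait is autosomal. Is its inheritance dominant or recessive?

recessive

I-1 and I-2 are both unaffected yet have an affected child II-4. Under dominance, an affected child requires at least one affected parent, so the trait cannot be dominant.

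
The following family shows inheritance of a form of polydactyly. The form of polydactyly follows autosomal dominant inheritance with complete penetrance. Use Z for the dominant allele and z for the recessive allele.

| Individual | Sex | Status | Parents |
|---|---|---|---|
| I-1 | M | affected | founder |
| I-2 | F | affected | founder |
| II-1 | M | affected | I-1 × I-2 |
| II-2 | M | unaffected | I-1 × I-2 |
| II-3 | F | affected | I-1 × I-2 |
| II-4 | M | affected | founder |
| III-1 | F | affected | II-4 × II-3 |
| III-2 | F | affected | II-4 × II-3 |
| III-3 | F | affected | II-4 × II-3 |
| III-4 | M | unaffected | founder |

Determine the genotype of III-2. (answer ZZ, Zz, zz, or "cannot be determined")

III-2's phenotype allows ZZ or Zz, and no parent or child forces a single allele at both positions; consistent genotype assignments exist with III-2 as ZZ or Zz.

cannot be determined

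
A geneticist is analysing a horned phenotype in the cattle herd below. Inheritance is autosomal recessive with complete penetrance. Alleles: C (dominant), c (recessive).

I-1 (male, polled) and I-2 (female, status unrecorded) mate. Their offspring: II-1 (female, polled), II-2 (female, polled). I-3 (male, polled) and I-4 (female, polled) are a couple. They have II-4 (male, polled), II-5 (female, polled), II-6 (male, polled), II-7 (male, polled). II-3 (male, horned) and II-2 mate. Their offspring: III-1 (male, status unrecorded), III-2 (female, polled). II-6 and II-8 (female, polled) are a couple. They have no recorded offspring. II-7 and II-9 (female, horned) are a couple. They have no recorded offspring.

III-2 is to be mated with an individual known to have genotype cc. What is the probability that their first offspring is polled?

III-2 is polled so carries C and received c from II-3 (cc), so III-2 is Cc.
The cross gives 1/2 Cc : 1/2 cc, so P(offspring is polled) = 1/2.

1/2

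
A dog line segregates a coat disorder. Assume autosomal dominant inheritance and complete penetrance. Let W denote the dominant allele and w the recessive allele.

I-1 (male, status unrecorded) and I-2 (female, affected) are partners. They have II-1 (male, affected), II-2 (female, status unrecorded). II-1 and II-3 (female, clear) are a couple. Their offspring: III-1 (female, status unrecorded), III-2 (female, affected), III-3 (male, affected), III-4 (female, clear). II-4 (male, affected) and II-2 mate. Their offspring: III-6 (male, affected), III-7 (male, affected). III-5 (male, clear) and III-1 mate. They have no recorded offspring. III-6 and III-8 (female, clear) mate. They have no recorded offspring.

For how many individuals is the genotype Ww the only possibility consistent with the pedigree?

Obligate heterozygotes: II-1 is affected so carries W and passed w to III-4 (ww), so II-1 is Ww; III-2 is affected so carries W and received w from II-3 (ww), so III-2 is Ww; III-3 is affected so carries W and received w from II-3 (ww), so III-3 is Ww.
Every other individual is either homozygous by phenotype or has at least one consistent homozygous assignment, so the count is 3.

3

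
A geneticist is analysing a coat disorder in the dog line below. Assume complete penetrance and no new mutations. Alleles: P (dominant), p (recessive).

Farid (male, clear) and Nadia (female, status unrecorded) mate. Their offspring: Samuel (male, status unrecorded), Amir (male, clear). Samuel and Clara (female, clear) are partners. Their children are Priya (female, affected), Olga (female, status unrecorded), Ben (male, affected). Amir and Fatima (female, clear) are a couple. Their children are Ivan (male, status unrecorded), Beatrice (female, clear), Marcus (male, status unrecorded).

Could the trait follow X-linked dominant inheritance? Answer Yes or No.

No

Under X-linked dominant, Ben (affected, male) cannot arise from Samuel (unrecorded) × Clara (clear).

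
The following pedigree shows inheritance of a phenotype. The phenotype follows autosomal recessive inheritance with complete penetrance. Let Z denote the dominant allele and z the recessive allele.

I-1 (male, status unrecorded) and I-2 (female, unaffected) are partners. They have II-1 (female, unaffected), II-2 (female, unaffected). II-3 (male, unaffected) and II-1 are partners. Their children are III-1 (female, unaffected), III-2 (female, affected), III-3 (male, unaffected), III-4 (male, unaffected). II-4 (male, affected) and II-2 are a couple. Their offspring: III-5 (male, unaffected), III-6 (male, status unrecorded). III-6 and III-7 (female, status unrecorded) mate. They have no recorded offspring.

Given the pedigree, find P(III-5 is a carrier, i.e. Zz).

III-5 is unaffected so carries Z and received z from II-4 (zz), so III-5 is Zz, giving P(Zz) = 1.

1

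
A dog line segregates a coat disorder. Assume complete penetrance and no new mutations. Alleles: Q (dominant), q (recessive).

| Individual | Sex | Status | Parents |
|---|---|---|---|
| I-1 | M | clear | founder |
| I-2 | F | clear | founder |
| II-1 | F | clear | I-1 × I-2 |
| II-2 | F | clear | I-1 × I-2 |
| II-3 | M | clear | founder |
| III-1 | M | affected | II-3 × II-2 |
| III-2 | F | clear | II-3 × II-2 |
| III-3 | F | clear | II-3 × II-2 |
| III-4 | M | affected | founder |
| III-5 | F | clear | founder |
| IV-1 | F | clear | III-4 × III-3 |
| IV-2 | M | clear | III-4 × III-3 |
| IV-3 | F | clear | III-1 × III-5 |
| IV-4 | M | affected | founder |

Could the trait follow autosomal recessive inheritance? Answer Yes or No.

A consistent assignment under autosomal recessive exists: I-1 QQ, I-2 Qq, II-1 QQ, II-2 Qq, II-3 Qq, III-1 qq, III-2 QQ, III-3 QQ, III-4 qq, III-5 QQ, IV-1 Qq, IV-2 Qq, IV-3 Qq, IV-4 qq.
In this assignment every recorded phenotype matches its genotype and every non-founder's genotype is obtainable from its parents' genotypes, so the pedigree is consistent.

Yes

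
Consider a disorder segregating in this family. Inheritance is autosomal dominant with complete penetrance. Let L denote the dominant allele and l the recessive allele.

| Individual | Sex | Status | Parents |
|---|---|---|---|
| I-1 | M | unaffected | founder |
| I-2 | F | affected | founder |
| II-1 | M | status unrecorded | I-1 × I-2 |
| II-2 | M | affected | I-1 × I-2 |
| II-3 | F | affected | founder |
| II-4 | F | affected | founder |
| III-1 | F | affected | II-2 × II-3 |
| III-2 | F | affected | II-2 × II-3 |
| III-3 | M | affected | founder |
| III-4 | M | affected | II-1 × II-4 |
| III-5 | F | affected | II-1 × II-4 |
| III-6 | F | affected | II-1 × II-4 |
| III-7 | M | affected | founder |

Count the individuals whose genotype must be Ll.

1

Obligate heterozygotes: II-2 is affected so carries L and received l from I-1 (ll), so II-2 is Ll.
Every other individual is either homozygous by phenotype or has at least one consistent homozygous assignment, so the count is 1.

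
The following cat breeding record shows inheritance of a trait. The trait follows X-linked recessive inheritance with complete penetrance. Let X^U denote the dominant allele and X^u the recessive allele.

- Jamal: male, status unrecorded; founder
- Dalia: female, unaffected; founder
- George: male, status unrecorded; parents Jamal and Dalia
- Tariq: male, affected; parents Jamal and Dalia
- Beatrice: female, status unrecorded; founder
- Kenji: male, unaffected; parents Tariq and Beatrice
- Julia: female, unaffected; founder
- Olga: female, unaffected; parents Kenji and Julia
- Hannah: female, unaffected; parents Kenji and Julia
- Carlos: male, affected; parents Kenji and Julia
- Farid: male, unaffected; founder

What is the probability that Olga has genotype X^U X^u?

1/2

Kenji is unaffected, so Kenji is X^U Y.
Julia is unaffected so carries U and passed u to Carlos (X^u Y), so Julia is X^U X^u.
Their cross gives offspring ratios 1/2 X^U X^U : 1/2 X^U X^u. Conditioning on Olga being unaffected, P(X^U X^u) = 1/2 / 1 = 1/2.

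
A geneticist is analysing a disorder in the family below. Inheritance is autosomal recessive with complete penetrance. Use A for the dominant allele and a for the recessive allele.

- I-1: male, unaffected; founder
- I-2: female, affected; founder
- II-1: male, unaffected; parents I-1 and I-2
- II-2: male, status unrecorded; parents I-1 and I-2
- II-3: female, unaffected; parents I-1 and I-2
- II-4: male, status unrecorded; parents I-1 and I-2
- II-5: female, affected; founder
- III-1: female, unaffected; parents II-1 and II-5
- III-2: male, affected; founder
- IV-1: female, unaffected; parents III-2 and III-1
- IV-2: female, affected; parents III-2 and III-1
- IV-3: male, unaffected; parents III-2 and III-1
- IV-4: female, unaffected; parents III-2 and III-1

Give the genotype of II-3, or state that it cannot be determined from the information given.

Aa

From phenotype alone, II-3 is AA or Aa.
II-3 is unaffected so carries A and received a from I-2 (aa), so II-3 is Aa.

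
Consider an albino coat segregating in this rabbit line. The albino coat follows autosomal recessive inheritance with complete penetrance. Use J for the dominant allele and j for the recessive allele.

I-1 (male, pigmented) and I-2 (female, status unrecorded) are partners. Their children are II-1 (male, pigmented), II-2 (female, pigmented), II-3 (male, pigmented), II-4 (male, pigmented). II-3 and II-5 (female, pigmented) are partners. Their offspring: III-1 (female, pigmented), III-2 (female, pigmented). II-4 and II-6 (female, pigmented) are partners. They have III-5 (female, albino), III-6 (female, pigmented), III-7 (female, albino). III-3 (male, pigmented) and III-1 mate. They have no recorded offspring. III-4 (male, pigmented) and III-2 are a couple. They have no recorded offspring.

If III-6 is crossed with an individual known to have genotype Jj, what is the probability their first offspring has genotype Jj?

II-4 is pigmented so carries J and passed j to III-5 (jj), so II-4 is Jj.
II-6 is pigmented so carries J and passed j to III-5 (jj), so II-6 is Jj.
III-6 is a pigmented offspring of II-4 (Jj) × II-6 (Jj), whose cross gives 1/4 JJ : 1/2 Jj : 1/4 jj; conditioning on being pigmented, III-6 is JJ with probability 1/3, Jj with probability 2/3.
Summing over parental genotype combinations, P(offspring has genotype Jj) = 1/3·1/2 + 2/3·1/2 = 1/2.

1/2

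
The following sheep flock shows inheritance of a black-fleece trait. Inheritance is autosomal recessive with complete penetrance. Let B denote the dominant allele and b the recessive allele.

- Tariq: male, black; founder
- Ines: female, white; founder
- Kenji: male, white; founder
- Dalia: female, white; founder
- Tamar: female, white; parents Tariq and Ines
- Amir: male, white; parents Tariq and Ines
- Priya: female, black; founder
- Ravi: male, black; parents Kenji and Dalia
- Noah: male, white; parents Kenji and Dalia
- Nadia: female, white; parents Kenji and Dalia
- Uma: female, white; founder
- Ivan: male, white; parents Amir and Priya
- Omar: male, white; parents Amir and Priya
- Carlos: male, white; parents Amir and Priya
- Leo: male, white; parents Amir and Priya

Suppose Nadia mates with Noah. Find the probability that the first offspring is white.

8/9

Kenji is white so carries B and passed b to Ravi (bb), so Kenji is Bb.
Dalia is white so carries B and passed b to Ravi (bb), so Dalia is Bb.
Nadia is a white offspring of Kenji (Bb) × Dalia (Bb), whose cross gives 1/4 BB : 1/2 Bb : 1/4 bb; conditioning on being white, Nadia is BB with probability 1/3, Bb with probability 2/3.
Noah is a white offspring of Kenji (Bb) × Dalia (Bb), whose cross gives 1/4 BB : 1/2 Bb : 1/4 bb; conditioning on being white, Noah is BB with probability 1/3, Bb with probability 2/3.
Summing over parental genotype combinations, P(offspring is white) = 1/9·1 + 2/9·1 + 2/9·1 + 4/9·3/4 = 8/9.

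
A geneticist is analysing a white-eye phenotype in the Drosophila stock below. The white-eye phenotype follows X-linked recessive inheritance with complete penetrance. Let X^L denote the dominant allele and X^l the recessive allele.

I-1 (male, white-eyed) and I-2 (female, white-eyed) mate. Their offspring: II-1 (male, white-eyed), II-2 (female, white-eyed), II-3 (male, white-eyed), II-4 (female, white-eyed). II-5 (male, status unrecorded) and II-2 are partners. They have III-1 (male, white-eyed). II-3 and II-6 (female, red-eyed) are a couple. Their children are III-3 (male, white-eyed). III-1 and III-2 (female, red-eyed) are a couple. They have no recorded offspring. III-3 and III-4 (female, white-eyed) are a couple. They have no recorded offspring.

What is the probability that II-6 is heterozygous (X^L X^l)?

1

II-6 is red-eyed so carries L and passed l to III-3 (X^l Y), so II-6 is X^L X^l, giving P(X^L X^l) = 1.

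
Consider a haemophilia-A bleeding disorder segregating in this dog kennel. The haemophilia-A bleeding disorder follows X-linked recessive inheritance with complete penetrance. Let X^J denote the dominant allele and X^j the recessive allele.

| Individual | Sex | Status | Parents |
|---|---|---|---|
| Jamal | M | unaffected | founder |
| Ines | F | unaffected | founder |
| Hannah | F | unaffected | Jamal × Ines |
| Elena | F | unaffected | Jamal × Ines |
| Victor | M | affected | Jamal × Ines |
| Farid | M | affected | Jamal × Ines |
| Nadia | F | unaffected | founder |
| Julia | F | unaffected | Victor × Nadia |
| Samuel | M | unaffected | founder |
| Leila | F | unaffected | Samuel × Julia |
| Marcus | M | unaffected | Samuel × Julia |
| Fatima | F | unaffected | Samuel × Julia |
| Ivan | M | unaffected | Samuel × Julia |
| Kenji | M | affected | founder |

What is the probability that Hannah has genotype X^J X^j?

1/2

Jamal is unaffected, so Jamal is X^J Y.
Ines is unaffected so carries J and passed j to Victor (X^j Y), so Ines is X^J X^j.
Their cross gives offspring ratios 1/2 X^J X^J : 1/2 X^J X^j. Conditioning on Hannah being unaffected, P(X^J X^j) = 1/2 / 1 = 1/2.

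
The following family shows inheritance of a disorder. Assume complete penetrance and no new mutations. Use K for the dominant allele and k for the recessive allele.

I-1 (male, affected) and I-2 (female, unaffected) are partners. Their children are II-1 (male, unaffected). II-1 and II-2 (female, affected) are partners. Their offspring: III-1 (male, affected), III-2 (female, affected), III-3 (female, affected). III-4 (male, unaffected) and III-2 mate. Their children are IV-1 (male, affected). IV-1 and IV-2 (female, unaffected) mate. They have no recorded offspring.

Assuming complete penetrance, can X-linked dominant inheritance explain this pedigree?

Yes

A consistent assignment under X-linked dominant exists: I-1 X^K Y, I-2 X^k X^k, II-1 X^k Y, II-2 X^K X^K, III-1 X^K Y, III-2 X^K X^k, III-3 X^K X^k, III-4 X^k Y, IV-1 X^K Y, IV-2 X^k X^k.
In this assignment every recorded phenotype matches its genotype and every non-founder's genotype is obtainable from its parents' genotypes, so the pedigree is consistent.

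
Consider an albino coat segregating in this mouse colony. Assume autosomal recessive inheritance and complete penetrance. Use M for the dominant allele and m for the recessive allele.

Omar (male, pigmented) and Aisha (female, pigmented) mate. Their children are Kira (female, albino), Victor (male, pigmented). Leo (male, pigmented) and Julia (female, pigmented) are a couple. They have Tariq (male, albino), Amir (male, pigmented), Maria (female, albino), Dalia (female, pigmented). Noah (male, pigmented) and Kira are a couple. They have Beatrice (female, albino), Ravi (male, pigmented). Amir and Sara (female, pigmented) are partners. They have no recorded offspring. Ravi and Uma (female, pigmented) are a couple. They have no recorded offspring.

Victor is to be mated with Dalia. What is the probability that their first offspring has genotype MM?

4/9

Omar is pigmented so carries M and passed m to Kira (mm), so Omar is Mm.
Aisha is pigmented so carries M and passed m to Kira (mm), so Aisha is Mm.
Victor is a pigmented offspring of Omar (Mm) × Aisha (Mm), whose cross gives 1/4 MM : 1/2 Mm : 1/4 mm; conditioning on being pigmented, Victor is MM with probability 1/3, Mm with probability 2/3.
Leo is pigmented so carries M and passed m to Tariq (mm), so Leo is Mm.
Julia is pigmented so carries M and passed m to Tariq (mm), so Julia is Mm.
Dalia is a pigmented offspring of Leo (Mm) × Julia (Mm), whose cross gives 1/4 MM : 1/2 Mm : 1/4 mm; conditioning on being pigmented, Dalia is MM with probability 1/3, Mm with probability 2/3.
Summing over parental genotype combinations, P(offspring has genotype MM) = 1/9·1 + 2/9·1/2 + 2/9·1/2 + 4/9·1/4 = 4/9.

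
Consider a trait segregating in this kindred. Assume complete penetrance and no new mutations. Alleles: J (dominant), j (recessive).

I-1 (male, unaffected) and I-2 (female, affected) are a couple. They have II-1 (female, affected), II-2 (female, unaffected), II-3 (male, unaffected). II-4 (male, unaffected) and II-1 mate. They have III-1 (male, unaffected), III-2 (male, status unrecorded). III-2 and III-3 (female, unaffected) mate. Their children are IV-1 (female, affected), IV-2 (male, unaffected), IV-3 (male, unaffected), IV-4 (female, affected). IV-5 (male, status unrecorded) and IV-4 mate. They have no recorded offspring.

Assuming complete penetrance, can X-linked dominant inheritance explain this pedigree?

Yes

A consistent assignment under X-linked dominant exists: I-1 X^j Y, I-2 X^J X^j, II-1 X^J X^j, II-2 X^j X^j, II-3 X^j Y, II-4 X^j Y, III-1 X^j Y, III-2 X^J Y, III-3 X^j X^j, IV-1 X^J X^j, IV-2 X^j Y, IV-3 X^j Y, IV-4 X^J X^j, IV-5 X^J Y.
In this assignment every recorded phenotype matches its genotype and every non-founder's genotype is obtainable from its parents' genotypes, so the pedigree is consistent.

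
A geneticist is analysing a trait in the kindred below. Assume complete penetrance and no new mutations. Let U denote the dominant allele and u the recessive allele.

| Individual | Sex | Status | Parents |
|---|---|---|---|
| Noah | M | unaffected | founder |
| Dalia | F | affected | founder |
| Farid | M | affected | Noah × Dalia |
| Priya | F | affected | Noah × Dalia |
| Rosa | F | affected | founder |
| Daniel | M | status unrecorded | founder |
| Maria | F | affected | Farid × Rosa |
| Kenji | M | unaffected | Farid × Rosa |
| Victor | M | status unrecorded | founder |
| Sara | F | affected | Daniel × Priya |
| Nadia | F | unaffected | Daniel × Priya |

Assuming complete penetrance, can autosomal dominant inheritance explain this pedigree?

A consistent assignment under autosomal dominant exists: Noah uu, Dalia UU, Farid Uu, Priya Uu, Rosa Uu, Daniel Uu, Maria UU, Kenji uu, Victor UU, Sara UU, Nadia uu.
In this assignment every recorded phenotype matches its genotype and every non-founder's genotype is obtainable from its parents' genotypes, so the pedigree is consistent.

Yes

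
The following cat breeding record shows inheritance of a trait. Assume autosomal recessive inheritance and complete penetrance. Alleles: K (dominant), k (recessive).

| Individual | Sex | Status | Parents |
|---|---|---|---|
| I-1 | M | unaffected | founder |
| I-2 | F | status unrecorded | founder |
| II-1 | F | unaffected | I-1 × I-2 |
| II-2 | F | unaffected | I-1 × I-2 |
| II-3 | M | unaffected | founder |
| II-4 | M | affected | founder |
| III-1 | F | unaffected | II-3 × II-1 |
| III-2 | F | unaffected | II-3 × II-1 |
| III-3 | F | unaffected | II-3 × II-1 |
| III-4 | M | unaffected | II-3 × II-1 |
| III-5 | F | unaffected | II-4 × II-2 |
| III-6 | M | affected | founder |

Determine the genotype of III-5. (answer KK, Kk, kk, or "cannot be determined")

Kk

From phenotype alone, III-5 is KK or Kk.
III-5 is unaffected so carries K and received k from II-4 (kk), so III-5 is Kk.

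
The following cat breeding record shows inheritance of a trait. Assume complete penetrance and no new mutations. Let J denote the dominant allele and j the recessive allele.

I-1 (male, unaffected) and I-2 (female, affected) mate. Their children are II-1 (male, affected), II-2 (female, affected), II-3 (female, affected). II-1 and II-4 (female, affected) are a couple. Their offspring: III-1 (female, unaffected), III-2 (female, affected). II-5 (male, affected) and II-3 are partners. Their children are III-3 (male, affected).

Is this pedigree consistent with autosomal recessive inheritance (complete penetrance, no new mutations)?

Under autosomal recessive, III-1 (unaffected, female) cannot arise from II-1 (affected) × II-4 (affected).

No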